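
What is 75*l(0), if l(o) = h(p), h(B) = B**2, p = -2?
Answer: 300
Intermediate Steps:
l(o) = 4 (l(o) = (-2)**2 = 4)
75*l(0) = 75*4 = 300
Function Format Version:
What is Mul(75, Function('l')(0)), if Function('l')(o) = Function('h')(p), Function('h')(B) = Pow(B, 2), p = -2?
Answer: 300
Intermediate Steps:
Function('l')(o) = 4 (Function('l')(o) = Pow(-2, 2) = 4)
Mul(75, Function('l')(0)) = Mul(75, 4) = 300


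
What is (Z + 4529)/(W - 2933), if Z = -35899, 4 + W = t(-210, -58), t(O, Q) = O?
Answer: 31370/3147 ≈ 9.9682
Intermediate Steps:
W = -214 (W = -4 - 210 = -214)
(Z + 4529)/(W - 2933) = (-35899 + 4529)/(-214 - 2933) = -31370/(-3147) = -31370*(-1/3147) = 31370/3147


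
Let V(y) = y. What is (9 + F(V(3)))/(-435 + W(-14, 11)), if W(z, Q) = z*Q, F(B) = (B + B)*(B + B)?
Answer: -45/589 ≈ -0.076401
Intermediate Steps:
F(B) = 4*B² (F(B) = (2*B)*(2*B) = 4*B²)
W(z, Q) = Q*z
(9 + F(V(3)))/(-435 + W(-14, 11)) = (9 + 4*3²)/(-435 + 11*(-14)) = (9 + 4*9)/(-435 - 154) = (9 + 36)/(-589) = 45*(-1/589) = -45/589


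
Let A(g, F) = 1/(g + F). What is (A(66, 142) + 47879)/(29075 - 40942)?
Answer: -9958833/2468336 ≈ -4.0346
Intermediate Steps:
A(g, F) = 1/(F + g)
(A(66, 142) + 47879)/(29075 - 40942) = (1/(142 + 66) + 47879)/(29075 - 40942) = (1/208 + 47879)/(-11867) = (1/208 + 47879)*(-1/11867) = (9958833/208)*(-1/11867) = -9958833/2468336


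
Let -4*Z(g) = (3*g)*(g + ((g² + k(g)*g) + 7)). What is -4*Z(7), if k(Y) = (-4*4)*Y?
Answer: -15141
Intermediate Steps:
k(Y) = -16*Y
Z(g) = -3*g*(7 + g - 15*g²)/4 (Z(g) = -3*g*(g + ((g² + (-16*g)*g) + 7))/4 = -3*g*(g + ((g² - 16*g²) + 7))/4 = -3*g*(g + (-15*g² + 7))/4 = -3*g*(g + (7 - 15*g²))/4 = -3*g*(7 + g - 15*g²)/4)
-4*Z(7) = -3*7*(-7 - 1*7 + 15*7²) = -3*7*(-7 - 7 + 15*49) = -3*7*(-7 - 7 + 735) = -3*7*721 = -4*15141/4 = -15141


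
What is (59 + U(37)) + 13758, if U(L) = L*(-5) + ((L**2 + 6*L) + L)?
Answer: 15260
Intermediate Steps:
U(L) = L**2 + 2*L (U(L) = -5*L + (L**2 + 7*L) = L**2 + 2*L)
(59 + U(37)) + 13758 = (59 + 37*(2 + 37)) + 13758 = (59 + 37*39) + 13758 = (59 + 1443) + 13758 = 1502 + 13758 = 15260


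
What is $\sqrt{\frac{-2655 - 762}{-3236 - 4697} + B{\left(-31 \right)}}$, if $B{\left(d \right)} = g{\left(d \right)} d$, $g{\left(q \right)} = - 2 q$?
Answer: $\frac{i \sqrt{120929136797}}{7933} \approx 43.836 i$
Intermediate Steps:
$B{\left(d \right)} = - 2 d^{2}$ ($B{\left(d \right)} = - 2 d d = - 2 d^{2}$)
$\sqrt{\frac{-2655 - 762}{-3236 - 4697} + B{\left(-31 \right)}} = \sqrt{\frac{-2655 - 762}{-3236 - 4697} - 2 \left(-31\right)^{2}} = \sqrt{- \frac{3417}{-7933} - 1922} = \sqrt{\left(-3417\right) \left(- \frac{1}{7933}\right) - 1922} = \sqrt{\frac{3417}{7933} - 1922} = \sqrt{- \frac{15243809}{7933}} = \frac{i \sqrt{120929136797}}{7933}$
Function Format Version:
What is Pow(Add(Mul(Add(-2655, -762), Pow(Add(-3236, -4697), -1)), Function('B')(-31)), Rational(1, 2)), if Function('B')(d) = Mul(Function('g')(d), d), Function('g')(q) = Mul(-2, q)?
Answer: Mul(Rational(1, 7933), I, Pow(120929136797, Rational(1, 2))) ≈ Mul(43.836, I)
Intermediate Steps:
Function('B')(d) = Mul(-2, Pow(d, 2)) (Function('B')(d) = Mul(Mul(-2, d), d) = Mul(-2, Pow(d, 2)))
Pow(Add(Mul(Add(-2655, -762), Pow(Add(-3236, -4697), -1)), Function('B')(-31)), Rational(1, 2)) = Pow(Add(Mul(Add(-2655, -762), Pow(Add(-3236, -4697), -1)), Mul(-2, Pow(-31, 2))), Rational(1, 2)) = Pow(Add(Mul(-3417, Pow(-7933, -1)), Mul(-2, 961)), Rational(1, 2)) = Pow(Add(Mul(-3417, Rational(-1, 7933)), -1922), Rational(1, 2)) = Pow(Add(Rational(3417, 7933), -1922), Rational(1, 2)) = Pow(Rational(-15243809, 7933), Rational(1, 2)) = Mul(Rational(1, 7933), I, Pow(120929136797, Rational(1, 2)))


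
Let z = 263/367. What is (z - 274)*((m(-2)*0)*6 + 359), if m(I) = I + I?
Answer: -36005905/367 ≈ -98109.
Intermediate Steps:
z = 263/367 (z = 263*(1/367) = 263/367 ≈ 0.71662)
m(I) = 2*I
(z - 274)*((m(-2)*0)*6 + 359) = (263/367 - 274)*(((2*(-2))*0)*6 + 359) = -100295*(-4*0*6 + 359)/367 = -100295*(0*6 + 359)/367 = -100295*(0 + 359)/367 = -100295/367*359 = -36005905/367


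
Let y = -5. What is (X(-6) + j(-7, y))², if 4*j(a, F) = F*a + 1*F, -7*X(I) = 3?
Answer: 9801/196 ≈ 50.005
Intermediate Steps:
X(I) = -3/7 (X(I) = -⅐*3 = -3/7)
j(a, F) = F/4 + F*a/4 (j(a, F) = (F*a + 1*F)/4 = (F*a + F)/4 = (F + F*a)/4 = F/4 + F*a/4)
(X(-6) + j(-7, y))² = (-3/7 + (¼)*(-5)*(1 - 7))² = (-3/7 + (¼)*(-5)*(-6))² = (-3/7 + 15/2)² = (99/14)² = 9801/196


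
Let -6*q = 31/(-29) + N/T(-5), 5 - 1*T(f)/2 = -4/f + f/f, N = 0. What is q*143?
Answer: 4433/174 ≈ 25.477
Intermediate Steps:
T(f) = 8 + 8/f (T(f) = 10 - 2*(-4/f + f/f) = 10 - 2*(-4/f + 1) = 10 - 2*(1 - 4/f) = 10 + (-2 + 8/f) = 8 + 8/f)
q = 31/174 (q = -(31/(-29) + 0/(8 + 8/(-5)))/6 = -(31*(-1/29) + 0/(8 + 8*(-⅕)))/6 = -(-31/29 + 0/(8 - 8/5))/6 = -(-31/29 + 0/(32/5))/6 = -(-31/29 + 0*(5/32))/6 = -(-31/29 + 0)/6 = -⅙*(-31/29) = 31/174 ≈ 0.17816)
q*143 = (31/174)*143 = 4433/174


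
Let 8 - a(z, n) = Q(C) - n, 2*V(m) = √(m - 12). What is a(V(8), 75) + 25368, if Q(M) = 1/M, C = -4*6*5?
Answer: 3054121/120 ≈ 25451.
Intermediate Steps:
C = -120 (C = -24*5 = -120)
V(m) = √(-12 + m)/2 (V(m) = √(m - 12)/2 = √(-12 + m)/2)
a(z, n) = 961/120 + n (a(z, n) = 8 - (1/(-120) - n) = 8 - (-1/120 - n) = 8 + (1/120 + n) = 961/120 + n)
a(V(8), 75) + 25368 = (961/120 + 75) + 25368 = 9961/120 + 25368 = 3054121/120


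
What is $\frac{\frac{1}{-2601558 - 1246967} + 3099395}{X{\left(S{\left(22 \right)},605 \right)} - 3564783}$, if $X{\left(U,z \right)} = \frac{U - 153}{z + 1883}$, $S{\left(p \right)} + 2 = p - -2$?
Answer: $- \frac{29677110666226512}{34133261863903375} \approx -0.86945$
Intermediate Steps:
$S{\left(p \right)} = p$ ($S{\left(p \right)} = -2 + \left(p - -2\right) = -2 + \left(p + 2\right) = -2 + \left(2 + p\right) = p$)
$X{\left(U,z \right)} = \frac{-153 + U}{1883 + z}$
$\frac{\frac{1}{-2601558 - 1246967} + 3099395}{X{\left(S{\left(22 \right)},605 \right)} - 3564783} = \frac{\frac{1}{-2601558 - 1246967} + 3099395}{\frac{-153 + 22}{1883 + 605} - 3564783} = \frac{\frac{1}{-3848525} + 3099395}{\frac{1}{2488} \left(-131\right) - 3564783} = \frac{- \frac{1}{3848525} + 3099395}{\frac{1}{2488} \left(-131\right) - 3564783} = \frac{11928099142374}{3848525 \left(- \frac{131}{2488} - 3564783\right)} = \frac{11928099142374}{3848525 \left(- \frac{8869180235}{2488}\right)} = \frac{11928099142374}{3848525} \left(- \frac{2488}{8869180235}\right) = - \frac{29677110666226512}{34133261863903375}$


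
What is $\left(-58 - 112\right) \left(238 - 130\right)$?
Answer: $-18360$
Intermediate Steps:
$\left(-58 - 112\right) \left(238 - 130\right) = \left(-170\right) 108 = -18360$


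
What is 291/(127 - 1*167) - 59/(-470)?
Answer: -13441/1880 ≈ -7.1495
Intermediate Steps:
291/(127 - 1*167) - 59/(-470) = 291/(127 - 167) - 59*(-1/470) = 291/(-40) + 59/470 = 291*(-1/40) + 59/470 = -291/40 + 59/470 = -13441/1880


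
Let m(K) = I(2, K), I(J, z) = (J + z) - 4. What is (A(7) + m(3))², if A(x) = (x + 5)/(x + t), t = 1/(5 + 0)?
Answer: 64/9 ≈ 7.1111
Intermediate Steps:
t = ⅕ (t = 1/5 = ⅕ ≈ 0.20000)
I(J, z) = -4 + J + z
m(K) = -2 + K (m(K) = -4 + 2 + K = -2 + K)
A(x) = (5 + x)/(⅕ + x) (A(x) = (x + 5)/(x + ⅕) = (5 + x)/(⅕ + x))
(A(7) + m(3))² = (5*(5 + 7)/(1 + 5*7) + (-2 + 3))² = (5*12/(1 + 35) + 1)² = (5*12/36 + 1)² = (5*(1/36)*12 + 1)² = (5/3 + 1)² = (8/3)² = 64/9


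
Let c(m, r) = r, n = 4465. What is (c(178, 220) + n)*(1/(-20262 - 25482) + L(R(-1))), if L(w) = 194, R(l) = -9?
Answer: 41576259475/45744 ≈ 9.0889e+5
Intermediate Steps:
(c(178, 220) + n)*(1/(-20262 - 25482) + L(R(-1))) = (220 + 4465)*(1/(-20262 - 25482) + 194) = 4685*(1/(-45744) + 194) = 4685*(-1/45744 + 194) = 4685*(8874335/45744) = 41576259475/45744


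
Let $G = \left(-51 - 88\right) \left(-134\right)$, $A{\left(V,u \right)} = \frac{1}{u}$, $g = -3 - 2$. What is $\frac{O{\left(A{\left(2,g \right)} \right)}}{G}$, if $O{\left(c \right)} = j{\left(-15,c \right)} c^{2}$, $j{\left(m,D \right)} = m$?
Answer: $- \frac{3}{93130} \approx -3.2213 \cdot 10^{-5}$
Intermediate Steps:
$g = -5$ ($g = -3 - 2 = -5$)
$G = 18626$ ($G = \left(-139\right) \left(-134\right) = 18626$)
$O{\left(c \right)} = - 15 c^{2}$
$\frac{O{\left(A{\left(2,g \right)} \right)}}{G} = \frac{\left(-15\right) \left(\frac{1}{-5}\right)^{2}}{18626} = - 15 \left(- \frac{1}{5}\right)^{2} \cdot \frac{1}{18626} = \left(-15\right) \frac{1}{25} \cdot \frac{1}{18626} = \left(- \frac{3}{5}\right) \frac{1}{18626} = - \frac{3}{93130}$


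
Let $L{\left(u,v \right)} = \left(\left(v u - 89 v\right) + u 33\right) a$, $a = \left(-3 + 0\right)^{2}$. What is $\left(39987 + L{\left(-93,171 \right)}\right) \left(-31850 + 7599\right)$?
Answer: $6492768732$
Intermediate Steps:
$a = 9$ ($a = \left(-3\right)^{2} = 9$)
$L{\left(u,v \right)} = - 801 v + 297 u + 9 u v$ ($L{\left(u,v \right)} = \left(\left(v u - 89 v\right) + u 33\right) 9 = \left(\left(u v - 89 v\right) + 33 u\right) 9 = \left(\left(- 89 v + u v\right) + 33 u\right) 9 = \left(- 89 v + 33 u + u v\right) 9 = - 801 v + 297 u + 9 u v$)
$\left(39987 + L{\left(-93,171 \right)}\right) \left(-31850 + 7599\right) = \left(39987 + \left(\left(-801\right) 171 + 297 \left(-93\right) + 9 \left(-93\right) 171\right)\right) \left(-31850 + 7599\right) = \left(39987 - 307719\right) \left(-24251\right) = \left(-267732\right) \left(-24251\right) = 6492768732$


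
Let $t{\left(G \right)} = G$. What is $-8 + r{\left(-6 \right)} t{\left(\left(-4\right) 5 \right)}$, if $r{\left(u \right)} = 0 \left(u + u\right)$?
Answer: $-8$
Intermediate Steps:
$r{\left(u \right)} = 0$ ($r{\left(u \right)} = 0 \cdot 2 u = 0$)
$-8 + r{\left(-6 \right)} t{\left(\left(-4\right) 5 \right)} = -8 + 0 \left(\left(-4\right) 5\right) = -8 + 0 \left(-20\right) = -8 + 0 = -8$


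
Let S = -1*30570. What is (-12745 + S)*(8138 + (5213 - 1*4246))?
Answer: -394383075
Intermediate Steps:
S = -30570
(-12745 + S)*(8138 + (5213 - 1*4246)) = (-12745 - 30570)*(8138 + (5213 - 1*4246)) = -43315*(8138 + (5213 - 4246)) = -43315*(8138 + 967) = -43315*9105 = -394383075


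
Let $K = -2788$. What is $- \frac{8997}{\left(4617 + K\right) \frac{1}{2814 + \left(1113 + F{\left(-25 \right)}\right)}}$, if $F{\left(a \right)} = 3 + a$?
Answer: $- \frac{35133285}{1829} \approx -19209.0$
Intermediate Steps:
$- \frac{8997}{\left(4617 + K\right) \frac{1}{2814 + \left(1113 + F{\left(-25 \right)}\right)}} = - \frac{8997}{\left(4617 - 2788\right) \frac{1}{2814 + \left(1113 + \left(3 - 25\right)\right)}} = - \frac{8997}{1829 \frac{1}{2814 + \left(1113 - 22\right)}} = - \frac{8997}{1829 \frac{1}{2814 + 1091}} = - \frac{8997}{1829 \cdot \frac{1}{3905}} = - \frac{8997}{\frac{1829}{3905}} = \left(-8997\right) \frac{3905}{1829} = - \frac{35133285}{1829}$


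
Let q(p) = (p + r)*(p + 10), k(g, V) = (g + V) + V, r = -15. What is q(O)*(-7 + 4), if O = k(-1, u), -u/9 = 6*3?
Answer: -321300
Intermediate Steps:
u = -162 (u = -54*3 = -9*18 = -162)
k(g, V) = g + 2*V (k(g, V) = (V + g) + V = g + 2*V)
O = -325 (O = -1 + 2*(-162) = -1 - 324 = -325)
q(p) = (-15 + p)*(10 + p) (q(p) = (p - 15)*(p + 10) = (-15 + p)*(10 + p))
q(O)*(-7 + 4) = (-150 + (-325)² - 5*(-325))*(-7 + 4) = (-150 + 105625 + 1625)*(-3) = 107100*(-3) = -321300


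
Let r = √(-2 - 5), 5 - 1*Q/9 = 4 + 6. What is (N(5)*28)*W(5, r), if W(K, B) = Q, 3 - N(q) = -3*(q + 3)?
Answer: -34020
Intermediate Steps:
Q = -45 (Q = 45 - 9*(4 + 6) = 45 - 9*10 = 45 - 90 = -45)
r = I*√7 (r = √(-7) = I*√7 ≈ 2.6458*I)
N(q) = 12 + 3*q (N(q) = 3 - (-3)*(q + 3) = 3 - (-3)*(3 + q) = 3 - (-9 - 3*q) = 3 + (9 + 3*q) = 12 + 3*q)
W(K, B) = -45
(N(5)*28)*W(5, r) = ((12 + 3*5)*28)*(-45) = ((12 + 15)*28)*(-45) = (27*28)*(-45) = 756*(-45) = -34020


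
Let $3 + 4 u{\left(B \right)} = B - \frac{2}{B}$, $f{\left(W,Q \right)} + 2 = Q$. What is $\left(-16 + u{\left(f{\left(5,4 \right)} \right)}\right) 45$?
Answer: $- \frac{1485}{2} \approx -742.5$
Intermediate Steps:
$f{\left(W,Q \right)} = -2 + Q$
$u{\left(B \right)} = - \frac{3}{4} - \frac{1}{2 B} + \frac{B}{4}$ ($u{\left(B \right)} = - \frac{3}{4} + \frac{B - \frac{2}{B}}{4} = - \frac{3}{4} + \left(- \frac{1}{2 B} + \frac{B}{4}\right) = - \frac{3}{4} - \frac{1}{2 B} + \frac{B}{4}$)
$\left(-16 + u{\left(f{\left(5,4 \right)} \right)}\right) 45 = \left(-16 + \frac{-2 + \left(-2 + 4\right) \left(-3 + \left(-2 + 4\right)\right)}{4 \left(-2 + 4\right)}\right) 45 = \left(-16 + \frac{-2 + 2 \left(-3 + 2\right)}{4 \cdot 2}\right) 45 = \left(-16 + \frac{1}{4} \cdot \frac{1}{2} \left(-2 + 2 \left(-1\right)\right)\right) 45 = \left(-16 + \frac{1}{4} \cdot \frac{1}{2} \left(-2 - 2\right)\right) 45 = \left(-16 + \frac{1}{4} \cdot \frac{1}{2} \left(-4\right)\right) 45 = \left(-16 - \frac{1}{2}\right) 45 = \left(- \frac{33}{2}\right) 45 = - \frac{1485}{2}$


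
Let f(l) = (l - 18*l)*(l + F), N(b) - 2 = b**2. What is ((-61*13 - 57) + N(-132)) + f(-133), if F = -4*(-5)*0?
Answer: -284137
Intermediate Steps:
F = 0 (F = 20*0 = 0)
N(b) = 2 + b**2
f(l) = -17*l**2 (f(l) = (l - 18*l)*(l + 0) = (-17*l)*l = -17*l**2)
((-61*13 - 57) + N(-132)) + f(-133) = ((-61*13 - 57) + (2 + (-132)**2)) - 17*(-133)**2 = ((-793 - 57) + (2 + 17424)) - 17*17689 = (-850 + 17426) - 300713 = 16576 - 300713 = -284137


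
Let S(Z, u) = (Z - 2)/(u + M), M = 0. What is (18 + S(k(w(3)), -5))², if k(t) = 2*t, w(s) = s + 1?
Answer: 7056/25 ≈ 282.24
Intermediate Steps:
w(s) = 1 + s
S(Z, u) = (-2 + Z)/u (S(Z, u) = (Z - 2)/(u + 0) = (-2 + Z)/u)
(18 + S(k(w(3)), -5))² = (18 + (-2 + 2*(1 + 3))/(-5))² = (18 - (-2 + 2*4)/5)² = (18 - (-2 + 8)/5)² = (18 - ⅕*6)² = (18 - 6/5)² = (84/5)² = 7056/25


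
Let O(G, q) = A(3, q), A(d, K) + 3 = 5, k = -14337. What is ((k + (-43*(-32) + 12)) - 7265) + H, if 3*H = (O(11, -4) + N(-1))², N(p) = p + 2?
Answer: -20211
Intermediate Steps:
N(p) = 2 + p
A(d, K) = 2 (A(d, K) = -3 + 5 = 2)
O(G, q) = 2
H = 3 (H = (2 + (2 - 1))²/3 = (2 + 1)²/3 = (⅓)*3² = (⅓)*9 = 3)
((k + (-43*(-32) + 12)) - 7265) + H = ((-14337 + (-43*(-32) + 12)) - 7265) + 3 = ((-14337 + (1376 + 12)) - 7265) + 3 = ((-14337 + 1388) - 7265) + 3 = (-12949 - 7265) + 3 = -20214 + 3 = -20211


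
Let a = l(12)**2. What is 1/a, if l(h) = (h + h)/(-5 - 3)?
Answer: 1/9 ≈ 0.11111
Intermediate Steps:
l(h) = -h/4 (l(h) = (2*h)/(-8) = (2*h)*(-1/8) = -h/4)
a = 9 (a = (-1/4*12)**2 = (-3)**2 = 9)
1/a = 1/9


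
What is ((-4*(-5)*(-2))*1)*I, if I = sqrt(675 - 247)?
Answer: -80*sqrt(107) ≈ -827.53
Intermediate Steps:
I = 2*sqrt(107) (I = sqrt(428) = 2*sqrt(107) ≈ 20.688)
((-4*(-5)*(-2))*1)*I = ((-4*(-5)*(-2))*1)*(2*sqrt(107)) = ((20*(-2))*1)*(2*sqrt(107)) = (-40*1)*(2*sqrt(107)) = -80*sqrt(107)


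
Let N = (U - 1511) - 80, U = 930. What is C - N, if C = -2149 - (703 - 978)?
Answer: -1213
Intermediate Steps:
C = -1874 (C = -2149 - 1*(-275) = -2149 + 275 = -1874)
N = -661 (N = (930 - 1511) - 80 = -581 - 80 = -661)
C - N = -1874 - 1*(-661) = -1874 + 661 = -1213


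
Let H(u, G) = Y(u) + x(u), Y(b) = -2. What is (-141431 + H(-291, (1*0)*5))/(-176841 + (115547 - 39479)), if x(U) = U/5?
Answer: 707456/503865 ≈ 1.4041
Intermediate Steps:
x(U) = U/5 (x(U) = U*(⅕) = U/5)
H(u, G) = -2 + u/5
(-141431 + H(-291, (1*0)*5))/(-176841 + (115547 - 39479)) = (-141431 + (-2 + (⅕)*(-291)))/(-176841 + (115547 - 39479)) = (-141431 + (-2 - 291/5))/(-176841 + 76068) = (-141431 - 301/5)/(-100773) = -707456/5*(-1/100773) = 707456/503865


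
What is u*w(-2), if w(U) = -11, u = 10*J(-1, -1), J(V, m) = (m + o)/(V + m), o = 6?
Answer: 275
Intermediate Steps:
J(V, m) = (6 + m)/(V + m) (J(V, m) = (m + 6)/(V + m) = (6 + m)/(V + m))
u = -25 (u = 10*((6 - 1)/(-1 - 1)) = 10*(5/(-2)) = 10*(-½*5) = 10*(-5/2) = -25)
u*w(-2) = -25*(-11) = 275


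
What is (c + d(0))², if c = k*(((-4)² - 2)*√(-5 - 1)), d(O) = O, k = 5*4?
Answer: -470400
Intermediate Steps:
k = 20
c = 280*I*√6 (c = 20*(((-4)² - 2)*√(-5 - 1)) = 20*((16 - 2)*√(-6)) = 20*(14*(I*√6)) = 20*(14*I*√6) = 280*I*√6 ≈ 685.86*I)
(c + d(0))² = (280*I*√6 + 0)² = (280*I*√6)² = -470400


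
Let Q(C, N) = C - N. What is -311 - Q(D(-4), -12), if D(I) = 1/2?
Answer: -647/2 ≈ -323.50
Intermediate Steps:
D(I) = ½
-311 - Q(D(-4), -12) = -311 - (½ - 1*(-12)) = -311 - (½ + 12) = -311 - 1*25/2 = -311 - 25/2 = -647/2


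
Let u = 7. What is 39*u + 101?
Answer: 374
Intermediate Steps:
39*u + 101 = 39*7 + 101 = 273 + 101 = 374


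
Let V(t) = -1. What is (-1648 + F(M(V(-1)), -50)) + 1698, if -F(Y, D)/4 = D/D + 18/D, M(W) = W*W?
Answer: 1186/25 ≈ 47.440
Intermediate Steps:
M(W) = W²
F(Y, D) = -4 - 72/D (F(Y, D) = -4*(D/D + 18/D) = -4*(1 + 18/D) = -4 - 72/D)
(-1648 + F(M(V(-1)), -50)) + 1698 = (-1648 + (-4 - 72/(-50))) + 1698 = (-1648 + (-4 - 72*(-1/50))) + 1698 = (-1648 + (-4 + 36/25)) + 1698 = (-1648 - 64/25) + 1698 = -41264/25 + 1698 = 1186/25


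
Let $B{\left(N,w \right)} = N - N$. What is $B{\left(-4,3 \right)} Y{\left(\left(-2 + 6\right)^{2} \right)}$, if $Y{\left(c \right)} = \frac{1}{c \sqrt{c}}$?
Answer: $0$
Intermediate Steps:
$B{\left(N,w \right)} = 0$
$Y{\left(c \right)} = \frac{1}{c^{\frac{3}{2}}}$
$B{\left(-4,3 \right)} Y{\left(\left(-2 + 6\right)^{2} \right)} = \frac{0}{64} = 0 \cdot \frac{1}{64} = 0$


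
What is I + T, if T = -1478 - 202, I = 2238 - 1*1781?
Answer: -1223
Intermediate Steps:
I = 457 (I = 2238 - 1781 = 457)
T = -1680
I + T = 457 - 1680 = -1223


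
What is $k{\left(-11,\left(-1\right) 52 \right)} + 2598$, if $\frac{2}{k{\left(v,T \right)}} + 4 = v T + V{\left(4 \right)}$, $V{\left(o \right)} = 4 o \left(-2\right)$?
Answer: $\frac{696265}{268} \approx 2598.0$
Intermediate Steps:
$V{\left(o \right)} = - 8 o$
$k{\left(v,T \right)} = \frac{2}{-36 + T v}$ ($k{\left(v,T \right)} = \frac{2}{-4 + \left(v T - 32\right)} = \frac{2}{-4 + \left(T v - 32\right)} = \frac{2}{-4 + \left(-32 + T v\right)} = \frac{2}{-36 + T v}$)
$k{\left(-11,\left(-1\right) 52 \right)} + 2598 = \frac{2}{-36 + \left(-1\right) 52 \left(-11\right)} + 2598 = \frac{2}{-36 - -572} + 2598 = \frac{2}{-36 + 572} + 2598 = \frac{2}{536} + 2598 = 2 \cdot \frac{1}{536} + 2598 = \frac{1}{268} + 2598 = \frac{696265}{268}$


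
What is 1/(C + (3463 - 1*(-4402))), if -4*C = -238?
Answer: 2/15849 ≈ 0.00012619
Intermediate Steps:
C = 119/2 (C = -¼*(-238) = 119/2 ≈ 59.500)
1/(C + (3463 - 1*(-4402))) = 1/(119/2 + (3463 - 1*(-4402))) = 1/(119/2 + (3463 + 4402)) = 1/(119/2 + 7865) = 1/(15849/2) = 2/15849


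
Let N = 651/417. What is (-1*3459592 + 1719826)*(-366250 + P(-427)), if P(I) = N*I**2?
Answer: 19734786834462/139 ≈ 1.4198e+11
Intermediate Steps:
N = 217/139 (N = 651*(1/417) = 217/139 ≈ 1.5612)
P(I) = 217*I**2/139
(-1*3459592 + 1719826)*(-366250 + P(-427)) = (-1*3459592 + 1719826)*(-366250 + (217/139)*(-427)**2) = (-3459592 + 1719826)*(-366250 + (217/139)*182329) = -1739766*(-366250 + 39565393/139) = -1739766*(-11343357/139) = 19734786834462/139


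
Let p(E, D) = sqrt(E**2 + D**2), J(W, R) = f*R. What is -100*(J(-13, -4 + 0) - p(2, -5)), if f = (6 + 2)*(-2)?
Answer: -6400 + 100*sqrt(29) ≈ -5861.5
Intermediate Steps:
f = -16 (f = 8*(-2) = -16)
J(W, R) = -16*R
p(E, D) = sqrt(D**2 + E**2)
-100*(J(-13, -4 + 0) - p(2, -5)) = -100*(-16*(-4 + 0) - sqrt((-5)**2 + 2**2)) = -100*(-16*(-4) - sqrt(25 + 4)) = -100*(64 - sqrt(29)) = -6400 + 100*sqrt(29)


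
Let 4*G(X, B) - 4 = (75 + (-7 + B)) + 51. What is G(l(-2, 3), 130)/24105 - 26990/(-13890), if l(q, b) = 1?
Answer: 28954333/14880820 ≈ 1.9457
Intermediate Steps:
G(X, B) = 123/4 + B/4 (G(X, B) = 1 + ((75 + (-7 + B)) + 51)/4 = 1 + ((68 + B) + 51)/4 = 1 + (119 + B)/4 = 1 + (119/4 + B/4) = 123/4 + B/4)
G(l(-2, 3), 130)/24105 - 26990/(-13890) = (123/4 + (¼)*130)/24105 - 26990/(-13890) = (123/4 + 65/2)*(1/24105) - 26990*(-1/13890) = (253/4)*(1/24105) + 2699/1389 = 253/96420 + 2699/1389 = 28954333/14880820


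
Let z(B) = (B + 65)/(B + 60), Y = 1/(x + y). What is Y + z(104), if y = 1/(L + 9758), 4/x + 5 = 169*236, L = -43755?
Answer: 222361925953/15761876 ≈ 14108.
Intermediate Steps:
x = 4/39879 (x = 4/(-5 + 169*236) = 4/(-5 + 39884) = 4/39879 ≈ 0.00010030)
y = -1/33997 (y = 1/(-43755 + 9758) = 1/(-33997) = -1/33997 ≈ -2.9414e-5)
Y = 1355766363/96109 (Y = 1/(4/39879 - 1/33997) = 1/(96109/1355766363) = 1355766363/96109 ≈ 14107.)
z(B) = (65 + B)/(60 + B)
Y + z(104) = 1355766363/96109 + (65 + 104)/(60 + 104) = 1355766363/96109 + 169/164 = 222361925953/15761876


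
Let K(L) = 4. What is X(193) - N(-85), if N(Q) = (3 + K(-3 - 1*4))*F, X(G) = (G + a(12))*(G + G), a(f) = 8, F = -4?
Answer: 77614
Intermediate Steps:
X(G) = 2*G*(8 + G) (X(G) = (G + 8)*(G + G) = (8 + G)*(2*G) = 2*G*(8 + G))
N(Q) = -28 (N(Q) = (3 + 4)*(-4) = 7*(-4) = -28)
X(193) - N(-85) = 2*193*(8 + 193) - 1*(-28) = 2*193*201 + 28 = 77586 + 28 = 77614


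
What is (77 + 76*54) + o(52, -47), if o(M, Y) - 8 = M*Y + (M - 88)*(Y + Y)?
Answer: 5129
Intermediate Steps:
o(M, Y) = 8 + M*Y + 2*Y*(-88 + M) (o(M, Y) = 8 + (M*Y + (M - 88)*(Y + Y)) = 8 + (M*Y + (-88 + M)*(2*Y)) = 8 + (M*Y + 2*Y*(-88 + M)) = 8 + M*Y + 2*Y*(-88 + M))
(77 + 76*54) + o(52, -47) = (77 + 76*54) + (8 - 176*(-47) + 3*52*(-47)) = (77 + 4104) + (8 + 8272 - 7332) = 4181 + 948 = 5129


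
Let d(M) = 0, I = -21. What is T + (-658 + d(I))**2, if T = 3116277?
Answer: 3549241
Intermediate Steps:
T + (-658 + d(I))**2 = 3116277 + (-658 + 0)**2 = 3116277 + (-658)**2 = 3116277 + 432964 = 3549241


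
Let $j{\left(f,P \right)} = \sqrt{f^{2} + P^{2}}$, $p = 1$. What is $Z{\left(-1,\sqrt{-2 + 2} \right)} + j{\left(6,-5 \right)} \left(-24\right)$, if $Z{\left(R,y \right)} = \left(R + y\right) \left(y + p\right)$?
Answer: $-1 - 24 \sqrt{61} \approx -188.45$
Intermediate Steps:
$j{\left(f,P \right)} = \sqrt{P^{2} + f^{2}}$
$Z{\left(R,y \right)} = \left(1 + y\right) \left(R + y\right)$ ($Z{\left(R,y \right)} = \left(R + y\right) \left(y + 1\right) = \left(R + y\right) \left(1 + y\right) = \left(1 + y\right) \left(R + y\right)$)
$Z{\left(-1,\sqrt{-2 + 2} \right)} + j{\left(6,-5 \right)} \left(-24\right) = \left(-1 + \sqrt{-2 + 2} + \left(\sqrt{-2 + 2}\right)^{2} - \sqrt{-2 + 2}\right) + \sqrt{\left(-5\right)^{2} + 6^{2}} \left(-24\right) = \left(-1 + \sqrt{0} + \left(\sqrt{0}\right)^{2} - \sqrt{0}\right) + \sqrt{25 + 36} \left(-24\right) = \left(-1 + 0 + 0^{2} - 0\right) + \sqrt{61} \left(-24\right) = \left(-1 + 0 + 0 + 0\right) - 24 \sqrt{61} = -1 - 24 \sqrt{61}$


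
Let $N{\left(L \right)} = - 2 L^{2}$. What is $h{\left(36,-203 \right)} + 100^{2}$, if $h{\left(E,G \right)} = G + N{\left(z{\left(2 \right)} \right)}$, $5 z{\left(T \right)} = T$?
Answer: $\frac{244917}{25} \approx 9796.7$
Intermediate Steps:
$z{\left(T \right)} = \frac{T}{5}$
$h{\left(E,G \right)} = - \frac{8}{25} + G$ ($h{\left(E,G \right)} = G - 2 \left(\frac{1}{5} \cdot 2\right)^{2} = G - 2 \left(\frac{2}{5}\right)^{2} = G - \frac{8}{25} = - \frac{8}{25} + G$)
$h{\left(36,-203 \right)} + 100^{2} = \left(- \frac{8}{25} - 203\right) + 100^{2} = - \frac{5083}{25} + 10000 = \frac{244917}{25}$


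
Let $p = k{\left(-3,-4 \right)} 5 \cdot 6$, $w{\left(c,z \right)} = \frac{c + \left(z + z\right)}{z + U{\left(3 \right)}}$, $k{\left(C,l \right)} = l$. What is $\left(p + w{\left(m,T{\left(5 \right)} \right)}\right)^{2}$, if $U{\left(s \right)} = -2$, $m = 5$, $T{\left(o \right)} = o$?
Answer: $13225$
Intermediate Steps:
$w{\left(c,z \right)} = \frac{c + 2 z}{-2 + z}$ ($w{\left(c,z \right)} = \frac{c + \left(z + z\right)}{z - 2} = \frac{c + 2 z}{-2 + z}$)
$p = -120$ ($p = \left(-4\right) 5 \cdot 6 = \left(-20\right) 6 = -120$)
$\left(p + w{\left(m,T{\left(5 \right)} \right)}\right)^{2} = \left(-120 + \frac{5 + 2 \cdot 5}{-2 + 5}\right)^{2} = \left(-120 + \frac{5 + 10}{3}\right)^{2} = \left(-120 + \frac{1}{3} \cdot 15\right)^{2} = \left(-120 + 5\right)^{2} = \left(-115\right)^{2} = 13225$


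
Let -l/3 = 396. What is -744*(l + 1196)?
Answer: -5952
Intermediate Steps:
l = -1188 (l = -3*396 = -1188)
-744*(l + 1196) = -744*(-1188 + 1196) = -744*8 = -5952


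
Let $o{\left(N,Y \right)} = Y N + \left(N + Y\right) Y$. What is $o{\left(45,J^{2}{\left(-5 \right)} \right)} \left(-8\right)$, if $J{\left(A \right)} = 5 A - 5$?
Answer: $-7128000$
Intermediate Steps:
$J{\left(A \right)} = -5 + 5 A$
$o{\left(N,Y \right)} = N Y + Y \left(N + Y\right)$
$o{\left(45,J^{2}{\left(-5 \right)} \right)} \left(-8\right) = \left(-5 + 5 \left(-5\right)\right)^{2} \left(\left(-5 + 5 \left(-5\right)\right)^{2} + 2 \cdot 45\right) \left(-8\right) = \left(-5 - 25\right)^{2} \left(\left(-5 - 25\right)^{2} + 90\right) \left(-8\right) = \left(-30\right)^{2} \left(\left(-30\right)^{2} + 90\right) \left(-8\right) = 900 \left(900 + 90\right) \left(-8\right) = 900 \cdot 990 \left(-8\right) = 891000 \left(-8\right) = -7128000$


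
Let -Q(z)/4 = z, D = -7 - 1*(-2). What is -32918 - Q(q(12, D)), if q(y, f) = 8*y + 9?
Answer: -32498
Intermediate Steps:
D = -5 (D = -7 + 2 = -5)
q(y, f) = 9 + 8*y
Q(z) = -4*z
-32918 - Q(q(12, D)) = -32918 - (-4)*(9 + 8*12) = -32918 - (-4)*(9 + 96) = -32918 - (-4)*105 = -32918 - 1*(-420) = -32918 + 420 = -32498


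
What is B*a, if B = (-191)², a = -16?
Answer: -583696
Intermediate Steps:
B = 36481
B*a = 36481*(-16) = -583696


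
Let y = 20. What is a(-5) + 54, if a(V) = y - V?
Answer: 79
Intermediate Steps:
a(V) = 20 - V
a(-5) + 54 = (20 - 1*(-5)) + 54 = (20 + 5) + 54 = 25 + 54 = 79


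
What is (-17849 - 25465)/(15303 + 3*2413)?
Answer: -7219/3757 ≈ -1.9215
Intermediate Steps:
(-17849 - 25465)/(15303 + 3*2413) = -43314/(15303 + 7239) = -43314/22542 = -43314*1/22542 = -7219/3757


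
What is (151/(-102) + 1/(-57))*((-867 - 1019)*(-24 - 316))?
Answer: -54750580/57 ≈ -9.6054e+5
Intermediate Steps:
(151/(-102) + 1/(-57))*((-867 - 1019)*(-24 - 316)) = (151*(-1/102) + 1*(-1/57))*(-1886*(-340)) = (-151/102 - 1/57)*641240 = -2903/1938*641240 = -54750580/57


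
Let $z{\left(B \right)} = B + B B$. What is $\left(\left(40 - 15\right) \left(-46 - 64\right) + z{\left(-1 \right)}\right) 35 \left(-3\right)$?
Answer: $288750$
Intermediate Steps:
$z{\left(B \right)} = B + B^{2}$
$\left(\left(40 - 15\right) \left(-46 - 64\right) + z{\left(-1 \right)}\right) 35 \left(-3\right) = \left(\left(40 - 15\right) \left(-46 - 64\right) - \left(1 - 1\right)\right) 35 \left(-3\right) = \left(25 \left(-110\right) - 0\right) \left(-105\right) = \left(-2750 + 0\right) \left(-105\right) = \left(-2750\right) \left(-105\right) = 288750$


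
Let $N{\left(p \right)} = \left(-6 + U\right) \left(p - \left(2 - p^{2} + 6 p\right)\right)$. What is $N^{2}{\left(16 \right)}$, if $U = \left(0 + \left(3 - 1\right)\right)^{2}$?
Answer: $121104$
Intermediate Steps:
$U = 4$ ($U = \left(0 + \left(3 - 1\right)\right)^{2} = \left(0 + 2\right)^{2} = 2^{2} = 4$)
$N{\left(p \right)} = 4 - 2 p^{2} + 10 p$ ($N{\left(p \right)} = \left(-6 + 4\right) \left(p - \left(2 - p^{2} + 6 p\right)\right) = - 2 \left(p - \left(2 - p^{2} + 6 p\right)\right) = - 2 \left(-2 + p^{2} - 5 p\right) = 4 - 2 p^{2} + 10 p$)
$N^{2}{\left(16 \right)} = \left(4 - 2 \cdot 16^{2} + 10 \cdot 16\right)^{2} = \left(4 - 512 + 160\right)^{2} = \left(-348\right)^{2} = 121104$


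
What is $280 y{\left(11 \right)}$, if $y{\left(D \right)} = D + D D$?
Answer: $36960$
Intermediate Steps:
$y{\left(D \right)} = D + D^{2}$
$280 y{\left(11 \right)} = 280 \cdot 11 \left(1 + 11\right) = 280 \cdot 11 \cdot 12 = 280 \cdot 132 = 36960$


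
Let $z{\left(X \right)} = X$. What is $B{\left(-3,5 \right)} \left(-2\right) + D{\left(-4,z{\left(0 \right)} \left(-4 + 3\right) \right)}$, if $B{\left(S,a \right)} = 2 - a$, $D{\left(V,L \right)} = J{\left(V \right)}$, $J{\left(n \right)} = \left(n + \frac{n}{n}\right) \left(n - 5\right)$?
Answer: $33$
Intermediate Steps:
$J{\left(n \right)} = \left(1 + n\right) \left(-5 + n\right)$ ($J{\left(n \right)} = \left(n + 1\right) \left(-5 + n\right) = \left(1 + n\right) \left(-5 + n\right)$)
$D{\left(V,L \right)} = -5 + V^{2} - 4 V$
$B{\left(-3,5 \right)} \left(-2\right) + D{\left(-4,z{\left(0 \right)} \left(-4 + 3\right) \right)} = \left(2 - 5\right) \left(-2\right) - \left(-11 - 16\right) = \left(2 - 5\right) \left(-2\right) + \left(-5 + 16 + 16\right) = \left(-3\right) \left(-2\right) + 27 = 6 + 27 = 33$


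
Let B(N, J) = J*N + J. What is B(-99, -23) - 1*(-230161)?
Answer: 232415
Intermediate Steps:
B(N, J) = J + J*N
B(-99, -23) - 1*(-230161) = -23*(1 - 99) - 1*(-230161) = -23*(-98) + 230161 = 2254 + 230161 = 232415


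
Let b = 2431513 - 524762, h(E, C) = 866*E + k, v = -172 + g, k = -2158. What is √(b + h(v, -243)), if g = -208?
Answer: 3*√175057 ≈ 1255.2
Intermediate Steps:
v = -380 (v = -172 - 208 = -380)
h(E, C) = -2158 + 866*E (h(E, C) = 866*E - 2158 = -2158 + 866*E)
b = 1906751
√(b + h(v, -243)) = √(1906751 + (-2158 + 866*(-380))) = √(1906751 + (-2158 - 329080)) = √(1906751 - 331238) = √1575513 = 3*√175057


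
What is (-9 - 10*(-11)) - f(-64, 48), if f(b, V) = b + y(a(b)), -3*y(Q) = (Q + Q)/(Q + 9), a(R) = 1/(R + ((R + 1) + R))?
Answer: 425204/2577 ≈ 165.00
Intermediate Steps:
a(R) = 1/(1 + 3*R) (a(R) = 1/(R + ((1 + R) + R)) = 1/(R + (1 + 2*R)) = 1/(1 + 3*R))
y(Q) = -2*Q/(3*(9 + Q)) (y(Q) = -(Q + Q)/(3*(Q + 9)) = -2*Q/(3*(9 + Q)))
f(b, V) = b - 2/((1 + 3*b)*(27 + 3/(1 + 3*b)))
(-9 - 10*(-11)) - f(-64, 48) = (-9 - 10*(-11)) - (-2 + 3*(-64)*(10 + 27*(-64)))/(3*(10 + 27*(-64))) = (-9 + 110) - (-2 + 3*(-64)*(10 - 1728))/(3*(10 - 1728)) = 101 - (-2 + 3*(-64)*(-1718))/(3*(-1718)) = 101 - (-1)*(-2 + 329856)/(3*1718) = 101 - (-1)*329854/(3*1718) = 101 - 1*(-164927/2577) = 101 + 164927/2577 = 425204/2577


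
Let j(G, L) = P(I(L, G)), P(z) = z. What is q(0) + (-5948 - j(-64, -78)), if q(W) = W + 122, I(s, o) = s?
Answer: -5748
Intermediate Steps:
j(G, L) = L
q(W) = 122 + W
q(0) + (-5948 - j(-64, -78)) = (122 + 0) + (-5948 - 1*(-78)) = 122 + (-5948 + 78) = 122 - 5870 = -5748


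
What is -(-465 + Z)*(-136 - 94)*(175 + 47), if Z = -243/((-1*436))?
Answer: -2584874205/109 ≈ -2.3714e+7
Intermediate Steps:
Z = 243/436 (Z = -243/(-436) = -243*(-1/436) = 243/436 ≈ 0.55734)
-(-465 + Z)*(-136 - 94)*(175 + 47) = -(-465 + 243/436)*(-136 - 94)*(175 + 47) = -(-202497)*(-230*222)/436 = -(-202497)*(-51060)/436 = -1*2584874205/109 = -2584874205/109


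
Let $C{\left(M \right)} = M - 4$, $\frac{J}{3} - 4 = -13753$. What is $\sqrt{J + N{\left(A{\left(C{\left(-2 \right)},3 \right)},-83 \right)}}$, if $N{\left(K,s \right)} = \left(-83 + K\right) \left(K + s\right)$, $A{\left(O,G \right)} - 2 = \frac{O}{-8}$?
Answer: $\frac{3 i \sqrt{61879}}{4} \approx 186.57 i$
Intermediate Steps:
$J = -41247$ ($J = 12 + 3 \left(-13753\right) = 12 - 41259 = -41247$)
$C{\left(M \right)} = -4 + M$ ($C{\left(M \right)} = M - 4 = -4 + M$)
$A{\left(O,G \right)} = 2 - \frac{O}{8}$ ($A{\left(O,G \right)} = 2 + \frac{O}{-8} = 2 + O \left(- \frac{1}{8}\right) = 2 - \frac{O}{8}$)
$\sqrt{J + N{\left(A{\left(C{\left(-2 \right)},3 \right)},-83 \right)}} = \sqrt{-41247 + \left(\left(2 - \frac{-4 - 2}{8}\right)^{2} - 83 \left(2 - \frac{-4 - 2}{8}\right) - -6889 + \left(2 - \frac{-4 - 2}{8}\right) \left(-83\right)\right)} = \sqrt{-41247 + \left(\left(2 - - \frac{3}{4}\right)^{2} - 83 \left(2 - - \frac{3}{4}\right) + 6889 + \left(2 - - \frac{3}{4}\right) \left(-83\right)\right)} = \sqrt{-41247 + \left(\left(2 + \frac{3}{4}\right)^{2} - 83 \left(2 + \frac{3}{4}\right) + 6889 + \left(2 + \frac{3}{4}\right) \left(-83\right)\right)} = \sqrt{-41247 + \left(\left(\frac{11}{4}\right)^{2} - \frac{913}{4} + 6889 + \frac{11}{4} \left(-83\right)\right)} = \sqrt{-41247 + \left(\frac{121}{16} - \frac{913}{4} + 6889 - \frac{913}{4}\right)} = \sqrt{-41247 + \frac{103041}{16}} = \sqrt{- \frac{556911}{16}} = \frac{3 i \sqrt{61879}}{4}$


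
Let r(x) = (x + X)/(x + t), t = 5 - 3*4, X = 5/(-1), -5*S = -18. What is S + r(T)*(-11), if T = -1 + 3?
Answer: -3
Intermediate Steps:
S = 18/5 (S = -⅕*(-18) = 18/5 ≈ 3.6000)
X = -5 (X = 5*(-1) = -5)
T = 2
t = -7 (t = 5 - 12 = -7)
r(x) = (-5 + x)/(-7 + x) (r(x) = (x - 5)/(x - 7) = (-5 + x)/(-7 + x))
S + r(T)*(-11) = 18/5 + ((-5 + 2)/(-7 + 2))*(-11) = 18/5 + (-3/(-5))*(-11) = 18/5 - ⅕*(-3)*(-11) = 18/5 + (⅗)*(-11) = 18/5 - 33/5 = -3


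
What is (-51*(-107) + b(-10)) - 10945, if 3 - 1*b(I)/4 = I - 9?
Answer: -5400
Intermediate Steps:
b(I) = 48 - 4*I (b(I) = 12 - 4*(I - 9) = 12 - 4*(-9 + I) = 12 + (36 - 4*I) = 48 - 4*I)
(-51*(-107) + b(-10)) - 10945 = (-51*(-107) + (48 - 4*(-10))) - 10945 = (5457 + (48 + 40)) - 10945 = (5457 + 88) - 10945 = 5545 - 10945 = -5400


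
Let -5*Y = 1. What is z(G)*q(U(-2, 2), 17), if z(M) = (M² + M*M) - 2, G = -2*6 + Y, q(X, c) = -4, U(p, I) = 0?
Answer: -29568/25 ≈ -1182.7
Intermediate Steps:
Y = -⅕ (Y = -⅕*1 = -⅕ ≈ -0.20000)
G = -61/5 (G = -2*6 - ⅕ = -12 - ⅕ = -61/5 ≈ -12.200)
z(M) = -2 + 2*M² (z(M) = (M² + M²) - 2 = 2*M² - 2 = -2 + 2*M²)
z(G)*q(U(-2, 2), 17) = (-2 + 2*(-61/5)²)*(-4) = (-2 + 2*(3721/25))*(-4) = (-2 + 7442/25)*(-4) = (7392/25)*(-4) = -29568/25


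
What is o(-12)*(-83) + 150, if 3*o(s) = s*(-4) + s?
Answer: -846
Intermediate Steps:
o(s) = -s (o(s) = (s*(-4) + s)/3 = (-4*s + s)/3 = (-3*s)/3 = -s)
o(-12)*(-83) + 150 = -1*(-12)*(-83) + 150 = 12*(-83) + 150 = -996 + 150 = -846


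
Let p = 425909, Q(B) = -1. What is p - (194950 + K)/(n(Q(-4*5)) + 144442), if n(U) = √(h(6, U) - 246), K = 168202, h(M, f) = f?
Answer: 8885896394148215/20863491611 + 363152*I*√247/20863491611 ≈ 4.2591e+5 + 0.00027356*I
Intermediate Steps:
n(U) = √(-246 + U) (n(U) = √(U - 246) = √(-246 + U))
p - (194950 + K)/(n(Q(-4*5)) + 144442) = 425909 - (194950 + 168202)/(√(-246 - 1) + 144442) = 425909 - 363152/(√(-247) + 144442) = 425909 - 363152/(I*√247 + 144442) = 425909 - 363152/(144442 + I*√247)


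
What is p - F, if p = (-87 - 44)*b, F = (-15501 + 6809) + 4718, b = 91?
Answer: -7947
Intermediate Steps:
F = -3974 (F = -8692 + 4718 = -3974)
p = -11921 (p = (-87 - 44)*91 = -131*91 = -11921)
p - F = -11921 - 1*(-3974) = -11921 + 3974 = -7947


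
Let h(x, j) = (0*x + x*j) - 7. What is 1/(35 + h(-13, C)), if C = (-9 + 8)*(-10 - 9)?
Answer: -1/219 ≈ -0.0045662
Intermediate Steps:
C = 19 (C = -1*(-19) = 19)
h(x, j) = -7 + j*x (h(x, j) = (0 + j*x) - 7 = j*x - 7 = -7 + j*x)
1/(35 + h(-13, C)) = 1/(35 + (-7 + 19*(-13))) = 1/(35 + (-7 - 247)) = 1/(35 - 254) = 1/(-219) = -1/219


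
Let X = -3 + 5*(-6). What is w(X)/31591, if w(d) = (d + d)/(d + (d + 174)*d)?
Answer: 1/2242961 ≈ 4.4584e-7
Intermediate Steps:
X = -33 (X = -3 - 30 = -33)
w(d) = 2*d/(d + d*(174 + d)) (w(d) = (2*d)/(d + (174 + d)*d) = (2*d)/(d + d*(174 + d)) = 2*d/(d + d*(174 + d)))
w(X)/31591 = (2/(175 - 33))/31591 = (2/142)*(1/31591) = (2*(1/142))*(1/31591) = (1/71)*(1/31591) = 1/2242961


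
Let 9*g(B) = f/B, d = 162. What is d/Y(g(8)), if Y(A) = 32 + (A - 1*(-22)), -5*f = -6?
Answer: 9720/3241 ≈ 2.9991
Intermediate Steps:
f = 6/5 (f = -1/5*(-6) = 6/5 ≈ 1.2000)
g(B) = 2/(15*B) (g(B) = (6/(5*B))/9 = 2/(15*B))
Y(A) = 54 + A (Y(A) = 32 + (A + 22) = 32 + (22 + A) = 54 + A)
d/Y(g(8)) = 162/(54 + (2/15)/8) = 162/(54 + (2/15)*(1/8)) = 162/(54 + 1/60) = 162/(3241/60) = 162*(60/3241) = 9720/3241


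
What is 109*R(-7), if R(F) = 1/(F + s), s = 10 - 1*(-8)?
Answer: 109/11 ≈ 9.9091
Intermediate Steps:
s = 18 (s = 10 + 8 = 18)
R(F) = 1/(18 + F) (R(F) = 1/(F + 18) = 1/(18 + F))
109*R(-7) = 109/(18 - 7) = 109/11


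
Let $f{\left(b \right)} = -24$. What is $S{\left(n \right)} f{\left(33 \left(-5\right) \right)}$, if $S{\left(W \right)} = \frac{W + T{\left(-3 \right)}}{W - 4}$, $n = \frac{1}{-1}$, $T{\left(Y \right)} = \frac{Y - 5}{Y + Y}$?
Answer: $\frac{8}{5} \approx 1.6$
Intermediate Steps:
$T{\left(Y \right)} = \frac{-5 + Y}{2 Y}$
$n = -1$
$S{\left(W \right)} = \frac{\frac{4}{3} + W}{-4 + W}$ ($S{\left(W \right)} = \frac{W + \frac{-5 - 3}{2 \left(-3\right)}}{W - 4} = \frac{W + \frac{1}{2} \left(- \frac{1}{3}\right) \left(-8\right)}{-4 + W} = \frac{W + \frac{4}{3}}{-4 + W} = \frac{\frac{4}{3} + W}{-4 + W}$)
$S{\left(n \right)} f{\left(33 \left(-5\right) \right)} = \frac{\frac{4}{3} - 1}{-4 - 1} \left(-24\right) = \frac{1}{-5} \cdot \frac{1}{3} \left(-24\right) = \left(- \frac{1}{5}\right) \frac{1}{3} \left(-24\right) = \left(- \frac{1}{15}\right) \left(-24\right) = \frac{8}{5}$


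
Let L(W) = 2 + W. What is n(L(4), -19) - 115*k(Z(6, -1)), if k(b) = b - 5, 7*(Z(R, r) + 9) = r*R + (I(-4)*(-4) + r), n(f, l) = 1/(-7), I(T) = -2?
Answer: 11154/7 ≈ 1593.4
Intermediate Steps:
n(f, l) = -1/7
Z(R, r) = -55/7 + r/7 + R*r/7 (Z(R, r) = -9 + (r*R + (-2*(-4) + r))/7 = -9 + (R*r + (8 + r))/7 = -9 + (8 + r + R*r)/7 = -9 + (8/7 + r/7 + R*r/7) = -55/7 + r/7 + R*r/7)
k(b) = -5 + b
n(L(4), -19) - 115*k(Z(6, -1)) = -1/7 - 115*(-5 + (-55/7 + (1/7)*(-1) + (1/7)*6*(-1))) = -1/7 - 115*(-5 + (-55/7 - 1/7 - 6/7)) = -1/7 - 115*(-5 - 62/7) = -1/7 - 115*(-97/7) = -1/7 + 11155/7 = 11154/7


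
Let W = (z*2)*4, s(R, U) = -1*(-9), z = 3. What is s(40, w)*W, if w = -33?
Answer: 216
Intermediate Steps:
s(R, U) = 9
W = 24 (W = (3*2)*4 = 6*4 = 24)
s(40, w)*W = 9*24 = 216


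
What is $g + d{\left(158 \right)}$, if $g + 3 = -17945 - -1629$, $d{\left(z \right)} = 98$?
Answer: $-16221$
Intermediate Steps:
$g = -16319$ ($g = -3 - 16316 = -16319$)
$g + d{\left(158 \right)} = -16319 + 98 = -16221$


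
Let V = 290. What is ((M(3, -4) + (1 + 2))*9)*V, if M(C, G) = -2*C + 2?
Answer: -2610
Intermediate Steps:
M(C, G) = 2 - 2*C
((M(3, -4) + (1 + 2))*9)*V = (((2 - 2*3) + (1 + 2))*9)*290 = (((2 - 6) + 3)*9)*290 = ((-4 + 3)*9)*290 = -1*9*290 = -9*290 = -2610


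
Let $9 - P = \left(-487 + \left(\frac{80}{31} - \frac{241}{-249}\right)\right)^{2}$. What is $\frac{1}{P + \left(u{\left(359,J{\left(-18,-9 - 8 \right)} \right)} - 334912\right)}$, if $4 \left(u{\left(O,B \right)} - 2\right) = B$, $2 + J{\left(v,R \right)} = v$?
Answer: $- \frac{59582961}{33880738761310} \approx -1.7586 \cdot 10^{-6}$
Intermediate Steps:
$J{\left(v,R \right)} = -2 + v$
$u{\left(O,B \right)} = 2 + \frac{B}{4}$
$P = - \frac{13925511377995}{59582961}$ ($P = 9 - \left(-487 + \left(\frac{80}{31} - \frac{241}{-249}\right)\right)^{2} = 9 - \left(-487 + \left(80 \cdot \frac{1}{31} - - \frac{241}{249}\right)\right)^{2} = 9 - \left(-487 + \left(\frac{80}{31} + \frac{241}{249}\right)\right)^{2} = 9 - \left(-487 + \frac{27391}{7719}\right)^{2} = 9 - \left(- \frac{3731762}{7719}\right)^{2} = 9 - \frac{13926047624644}{59582961} = - \frac{13925511377995}{59582961} \approx -2.3372 \cdot 10^{5}$)
$\frac{1}{P + \left(u{\left(359,J{\left(-18,-9 - 8 \right)} \right)} - 334912\right)} = \frac{1}{- \frac{13925511377995}{59582961} - \left(334910 - \frac{-2 - 18}{4}\right)} = \frac{1}{- \frac{13925511377995}{59582961} + \left(\left(2 + \frac{1}{4} \left(-20\right)\right) - 334912\right)} = \frac{1}{- \frac{13925511377995}{59582961} + \left(\left(2 - 5\right) - 334912\right)} = \frac{1}{- \frac{13925511377995}{59582961} - 334915} = \frac{1}{- \frac{33880738761310}{59582961}} = - \frac{59582961}{33880738761310}$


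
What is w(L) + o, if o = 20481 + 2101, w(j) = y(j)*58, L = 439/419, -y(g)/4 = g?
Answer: 9360010/419 ≈ 22339.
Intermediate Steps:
y(g) = -4*g
L = 439/419 (L = 439*(1/419) = 439/419 ≈ 1.0477)
w(j) = -232*j (w(j) = -4*j*58 = -232*j)
o = 22582
w(L) + o = -232*439/419 + 22582 = -101848/419 + 22582 = 9360010/419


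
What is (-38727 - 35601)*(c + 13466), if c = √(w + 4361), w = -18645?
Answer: -1000900848 - 148656*I*√3571 ≈ -1.0009e+9 - 8.8834e+6*I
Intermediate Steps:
c = 2*I*√3571 (c = √(-18645 + 4361) = √(-14284) = 2*I*√3571 ≈ 119.52*I)
(-38727 - 35601)*(c + 13466) = (-38727 - 35601)*(2*I*√3571 + 13466) = -74328*(13466 + 2*I*√3571) = -1000900848 - 148656*I*√3571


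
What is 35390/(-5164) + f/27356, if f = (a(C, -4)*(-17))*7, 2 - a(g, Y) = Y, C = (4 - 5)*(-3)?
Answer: -8676928/1261307 ≈ -6.8793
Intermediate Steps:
C = 3 (C = -1*(-3) = 3)
a(g, Y) = 2 - Y
f = -714 (f = ((2 - 1*(-4))*(-17))*7 = ((2 + 4)*(-17))*7 = (6*(-17))*7 = -102*7 = -714)
35390/(-5164) + f/27356 = 35390/(-5164) - 714/27356 = 35390*(-1/5164) - 714*1/27356 = -17695/2582 - 51/1954 = -8676928/1261307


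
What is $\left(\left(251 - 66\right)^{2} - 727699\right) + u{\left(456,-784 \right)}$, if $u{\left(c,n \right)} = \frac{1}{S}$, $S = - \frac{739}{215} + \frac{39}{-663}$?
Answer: $- \frac{8861214427}{12778} \approx -6.9347 \cdot 10^{5}$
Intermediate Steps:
$S = - \frac{12778}{3655}$ ($S = \left(-739\right) \frac{1}{215} + 39 \left(- \frac{1}{663}\right) = - \frac{739}{215} - \frac{1}{17} = - \frac{12778}{3655} \approx -3.496$)
$u{\left(c,n \right)} = - \frac{3655}{12778}$ ($u{\left(c,n \right)} = \frac{1}{- \frac{12778}{3655}} = - \frac{3655}{12778}$)
$\left(\left(251 - 66\right)^{2} - 727699\right) + u{\left(456,-784 \right)} = \left(\left(251 - 66\right)^{2} - 727699\right) - \frac{3655}{12778} = \left(185^{2} - 727699\right) - \frac{3655}{12778} = \left(34225 - 727699\right) - \frac{3655}{12778} = -693474 - \frac{3655}{12778} = - \frac{8861214427}{12778}$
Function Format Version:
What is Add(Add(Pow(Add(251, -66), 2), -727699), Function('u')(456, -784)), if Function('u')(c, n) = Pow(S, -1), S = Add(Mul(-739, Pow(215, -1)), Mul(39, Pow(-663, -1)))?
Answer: Rational(-8861214427, 12778) ≈ -6.9347e+5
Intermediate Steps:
S = Rational(-12778, 3655) (S = Add(Mul(-739, Rational(1, 215)), Mul(39, Rational(-1, 663))) = Add(Rational(-739, 215), Rational(-1, 17)) = Rational(-12778, 3655) ≈ -3.4960)
Function('u')(c, n) = Rational(-3655, 12778) (Function('u')(c, n) = Pow(Rational(-12778, 3655), -1) = Rational(-3655, 12778))
Add(Add(Pow(Add(251, -66), 2), -727699), Function('u')(456, -784)) = Add(Add(Pow(Add(251, -66), 2), -727699), Rational(-3655, 12778)) = Add(Add(Pow(185, 2), -727699), Rational(-3655, 12778)) = Add(Add(34225, -727699), Rational(-3655, 12778)) = Add(-693474, Rational(-3655, 12778)) = Rational(-8861214427, 12778)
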